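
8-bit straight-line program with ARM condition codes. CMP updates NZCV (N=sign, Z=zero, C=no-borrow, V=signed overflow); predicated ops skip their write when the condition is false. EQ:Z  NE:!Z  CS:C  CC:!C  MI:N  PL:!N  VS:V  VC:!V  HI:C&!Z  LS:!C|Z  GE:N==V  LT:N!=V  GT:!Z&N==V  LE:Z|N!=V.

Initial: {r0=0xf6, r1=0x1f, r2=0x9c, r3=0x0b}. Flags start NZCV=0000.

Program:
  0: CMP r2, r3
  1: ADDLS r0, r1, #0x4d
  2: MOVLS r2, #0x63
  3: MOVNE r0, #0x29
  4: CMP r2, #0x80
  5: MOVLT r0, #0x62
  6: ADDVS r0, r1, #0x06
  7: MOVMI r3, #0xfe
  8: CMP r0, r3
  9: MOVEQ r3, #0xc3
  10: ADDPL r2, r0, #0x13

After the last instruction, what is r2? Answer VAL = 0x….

VAL = 0x3c

0: ✓ CMP  NZCV=1010
1: · ADDLS
2: · MOVLS
3: ✓ MOVNE  r0←0x29
4: ✓ CMP  NZCV=0010
5: · MOVLT
6: · ADDVS
7: · MOVMI
8: ✓ CMP  NZCV=0010
9: · MOVEQ
10: ✓ ADDPL  r2←0x3c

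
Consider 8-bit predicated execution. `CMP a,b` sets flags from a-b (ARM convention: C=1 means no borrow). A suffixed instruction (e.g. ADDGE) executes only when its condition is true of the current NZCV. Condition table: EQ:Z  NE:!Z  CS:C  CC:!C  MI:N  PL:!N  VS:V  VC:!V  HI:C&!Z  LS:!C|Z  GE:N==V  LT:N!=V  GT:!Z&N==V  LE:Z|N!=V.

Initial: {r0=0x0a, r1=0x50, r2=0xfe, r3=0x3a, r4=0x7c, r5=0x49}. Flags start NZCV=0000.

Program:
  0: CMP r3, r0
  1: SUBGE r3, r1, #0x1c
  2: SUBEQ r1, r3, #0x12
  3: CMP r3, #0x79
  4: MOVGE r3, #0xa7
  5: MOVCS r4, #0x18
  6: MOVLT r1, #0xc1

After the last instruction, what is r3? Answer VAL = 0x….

VAL = 0x34

0: ✓ CMP  NZCV=0010
1: ✓ SUBGE  r3←0x34
2: · SUBEQ
3: ✓ CMP  NZCV=1000
4: · MOVGE
5: · MOVCS
6: ✓ MOVLT  r1←0xc1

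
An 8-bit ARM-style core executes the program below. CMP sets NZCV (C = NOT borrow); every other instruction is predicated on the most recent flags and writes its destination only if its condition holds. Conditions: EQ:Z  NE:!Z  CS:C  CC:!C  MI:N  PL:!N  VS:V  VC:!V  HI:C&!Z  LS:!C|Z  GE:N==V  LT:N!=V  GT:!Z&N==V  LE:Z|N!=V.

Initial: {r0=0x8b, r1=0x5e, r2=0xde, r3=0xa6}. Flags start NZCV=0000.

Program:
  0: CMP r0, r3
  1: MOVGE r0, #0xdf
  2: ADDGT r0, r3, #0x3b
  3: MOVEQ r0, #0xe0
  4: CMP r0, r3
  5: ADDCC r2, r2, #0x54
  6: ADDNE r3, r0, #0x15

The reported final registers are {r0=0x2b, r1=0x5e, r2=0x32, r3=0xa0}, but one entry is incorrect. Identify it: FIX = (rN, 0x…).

FIX = (r0, 0x8b)

0: ✓ CMP  NZCV=1000
1: · MOVGE
2: · ADDGT
3: · MOVEQ
4: ✓ CMP  NZCV=1000
5: ✓ ADDCC  r2←0x32
6: ✓ ADDNE  r3←0xa0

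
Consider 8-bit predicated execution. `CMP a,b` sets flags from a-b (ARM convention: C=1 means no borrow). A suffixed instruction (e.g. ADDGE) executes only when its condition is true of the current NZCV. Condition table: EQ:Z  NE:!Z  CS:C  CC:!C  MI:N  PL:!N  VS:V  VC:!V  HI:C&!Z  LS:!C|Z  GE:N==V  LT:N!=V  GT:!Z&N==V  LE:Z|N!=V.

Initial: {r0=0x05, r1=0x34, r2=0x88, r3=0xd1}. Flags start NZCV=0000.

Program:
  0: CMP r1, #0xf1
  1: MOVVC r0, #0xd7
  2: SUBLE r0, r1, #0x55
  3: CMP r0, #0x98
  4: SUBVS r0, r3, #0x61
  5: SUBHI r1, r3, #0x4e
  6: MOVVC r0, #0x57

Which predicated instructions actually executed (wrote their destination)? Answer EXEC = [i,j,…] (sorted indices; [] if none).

[0] flags=0000 → (cmp)
[1] flags=0000 VC?T → r0=0xd7
[2] flags=0000 LE?F → skip
[3] flags=0010 → (cmp)
[4] flags=0010 VS?F → skip
[5] flags=0010 HI?T → r1=0x83
[6] flags=0010 VC?T → r0=0x57

EXEC = [1,5,6]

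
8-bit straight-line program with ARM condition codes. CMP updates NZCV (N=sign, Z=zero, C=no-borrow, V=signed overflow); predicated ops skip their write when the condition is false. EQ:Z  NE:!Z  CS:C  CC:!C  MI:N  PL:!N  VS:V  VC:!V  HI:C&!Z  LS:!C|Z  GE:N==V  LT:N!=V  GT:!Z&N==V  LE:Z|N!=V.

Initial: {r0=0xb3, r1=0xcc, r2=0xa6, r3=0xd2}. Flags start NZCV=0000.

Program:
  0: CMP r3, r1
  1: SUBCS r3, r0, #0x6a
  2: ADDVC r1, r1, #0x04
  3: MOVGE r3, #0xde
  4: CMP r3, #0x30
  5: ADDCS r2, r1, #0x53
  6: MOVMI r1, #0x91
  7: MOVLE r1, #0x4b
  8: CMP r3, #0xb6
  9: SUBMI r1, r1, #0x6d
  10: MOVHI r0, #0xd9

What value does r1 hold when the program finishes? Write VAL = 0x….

0: ✓ CMP  NZCV=0010
1: ✓ SUBCS  r3←0x49
2: ✓ ADDVC  r1←0xd0
3: ✓ MOVGE  r3←0xde
4: ✓ CMP  NZCV=1010
5: ✓ ADDCS  r2←0x23
6: ✓ MOVMI  r1←0x91
7: ✓ MOVLE  r1←0x4b
8: ✓ CMP  NZCV=0010
9: · SUBMI
10: ✓ MOVHI  r0←0xd9

VAL = 0x4b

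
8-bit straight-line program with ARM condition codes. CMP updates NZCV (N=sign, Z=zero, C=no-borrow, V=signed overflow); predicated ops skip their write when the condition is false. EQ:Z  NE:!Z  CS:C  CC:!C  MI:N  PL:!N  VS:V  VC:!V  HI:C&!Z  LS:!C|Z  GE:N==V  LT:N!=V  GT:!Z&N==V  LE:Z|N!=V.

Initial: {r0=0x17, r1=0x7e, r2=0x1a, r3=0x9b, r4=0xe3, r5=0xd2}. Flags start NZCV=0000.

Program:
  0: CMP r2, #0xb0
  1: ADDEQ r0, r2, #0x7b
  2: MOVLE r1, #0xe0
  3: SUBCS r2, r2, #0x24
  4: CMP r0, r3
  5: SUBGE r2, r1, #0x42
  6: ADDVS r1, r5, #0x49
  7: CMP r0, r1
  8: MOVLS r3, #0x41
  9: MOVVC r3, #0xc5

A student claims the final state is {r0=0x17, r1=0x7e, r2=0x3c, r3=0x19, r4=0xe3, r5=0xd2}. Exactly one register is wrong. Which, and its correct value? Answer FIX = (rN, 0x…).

0: ✓ CMP  NZCV=0000
1: · ADDEQ
2: · MOVLE
3: · SUBCS
4: ✓ CMP  NZCV=0000
5: ✓ SUBGE  r2←0x3c
6: · ADDVS
7: ✓ CMP  NZCV=1000
8: ✓ MOVLS  r3←0x41
9: ✓ MOVVC  r3←0xc5

FIX = (r3, 0xc5)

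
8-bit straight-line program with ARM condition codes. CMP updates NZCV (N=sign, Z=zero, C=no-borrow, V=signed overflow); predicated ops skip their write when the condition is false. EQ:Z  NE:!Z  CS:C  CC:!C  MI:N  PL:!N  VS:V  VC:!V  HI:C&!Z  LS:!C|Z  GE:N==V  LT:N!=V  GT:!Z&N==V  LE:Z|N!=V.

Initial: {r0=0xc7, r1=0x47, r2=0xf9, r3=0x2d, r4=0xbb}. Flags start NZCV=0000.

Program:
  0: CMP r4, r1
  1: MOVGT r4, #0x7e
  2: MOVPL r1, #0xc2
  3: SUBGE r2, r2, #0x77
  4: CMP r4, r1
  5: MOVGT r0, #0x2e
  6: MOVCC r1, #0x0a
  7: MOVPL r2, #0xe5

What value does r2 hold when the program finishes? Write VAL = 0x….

0: ✓ CMP  NZCV=0011
1: · MOVGT
2: ✓ MOVPL  r1←0xc2
3: · SUBGE
4: ✓ CMP  NZCV=1000
5: · MOVGT
6: ✓ MOVCC  r1←0x0a
7: · MOVPL

VAL = 0xf9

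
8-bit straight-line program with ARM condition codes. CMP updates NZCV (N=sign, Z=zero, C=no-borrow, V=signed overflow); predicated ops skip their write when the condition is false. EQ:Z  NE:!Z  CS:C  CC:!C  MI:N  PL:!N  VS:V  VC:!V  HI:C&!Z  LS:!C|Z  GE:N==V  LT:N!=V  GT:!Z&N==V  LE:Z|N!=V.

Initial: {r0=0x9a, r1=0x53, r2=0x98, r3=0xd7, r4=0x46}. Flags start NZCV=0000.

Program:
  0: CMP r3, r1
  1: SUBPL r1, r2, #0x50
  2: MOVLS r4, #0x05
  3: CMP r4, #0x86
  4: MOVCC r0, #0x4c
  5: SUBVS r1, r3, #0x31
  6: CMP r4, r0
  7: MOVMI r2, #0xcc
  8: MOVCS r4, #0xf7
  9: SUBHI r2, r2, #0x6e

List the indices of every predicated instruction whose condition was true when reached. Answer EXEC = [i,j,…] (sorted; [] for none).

EXEC = [4,5,7]

[0] flags=1010 → (cmp)
[1] flags=1010 PL?F → skip
[2] flags=1010 LS?F → skip
[3] flags=1001 → (cmp)
[4] flags=1001 CC?T → r0=0x4c
[5] flags=1001 VS?T → r1=0xa6
[6] flags=1000 → (cmp)
[7] flags=1000 MI?T → r2=0xcc
[8] flags=1000 CS?F → skip
[9] flags=1000 HI?F → skip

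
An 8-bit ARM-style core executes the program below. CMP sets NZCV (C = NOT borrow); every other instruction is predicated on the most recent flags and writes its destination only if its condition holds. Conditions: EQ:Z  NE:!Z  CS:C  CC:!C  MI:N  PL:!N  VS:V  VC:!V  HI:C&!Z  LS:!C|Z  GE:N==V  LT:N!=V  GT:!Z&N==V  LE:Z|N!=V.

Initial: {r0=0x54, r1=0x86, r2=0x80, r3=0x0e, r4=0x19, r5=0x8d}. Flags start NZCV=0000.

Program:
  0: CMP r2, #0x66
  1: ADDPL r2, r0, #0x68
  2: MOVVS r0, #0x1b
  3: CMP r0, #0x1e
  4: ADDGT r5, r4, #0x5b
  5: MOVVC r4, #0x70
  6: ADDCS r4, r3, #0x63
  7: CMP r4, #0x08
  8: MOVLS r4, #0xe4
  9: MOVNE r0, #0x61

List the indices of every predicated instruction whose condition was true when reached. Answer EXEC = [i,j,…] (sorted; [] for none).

EXEC = [1,2,5,9]

0: ✓ CMP  NZCV=0011
1: ✓ ADDPL  r2←0xbc
2: ✓ MOVVS  r0←0x1b
3: ✓ CMP  NZCV=1000
4: · ADDGT
5: ✓ MOVVC  r4←0x70
6: · ADDCS
7: ✓ CMP  NZCV=0010
8: · MOVLS
9: ✓ MOVNE  r0←0x61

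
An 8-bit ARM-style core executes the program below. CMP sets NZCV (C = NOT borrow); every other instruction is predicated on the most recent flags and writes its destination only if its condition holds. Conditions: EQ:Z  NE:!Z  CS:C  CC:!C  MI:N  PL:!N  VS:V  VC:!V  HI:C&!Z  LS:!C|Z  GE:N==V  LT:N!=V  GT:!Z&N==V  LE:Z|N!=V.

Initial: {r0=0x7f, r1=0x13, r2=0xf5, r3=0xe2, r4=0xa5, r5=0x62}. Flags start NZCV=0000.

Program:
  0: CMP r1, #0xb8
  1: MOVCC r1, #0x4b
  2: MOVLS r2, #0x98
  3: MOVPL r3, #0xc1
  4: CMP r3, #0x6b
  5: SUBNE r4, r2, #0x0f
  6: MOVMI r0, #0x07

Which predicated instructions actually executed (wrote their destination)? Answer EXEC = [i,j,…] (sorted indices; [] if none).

EXEC = [1,2,3,5]

[0] flags=0000 → (cmp)
[1] flags=0000 CC?T → r1=0x4b
[2] flags=0000 LS?T → r2=0x98
[3] flags=0000 PL?T → r3=0xc1
[4] flags=0011 → (cmp)
[5] flags=0011 NE?T → r4=0x89
[6] flags=0011 MI?F → skip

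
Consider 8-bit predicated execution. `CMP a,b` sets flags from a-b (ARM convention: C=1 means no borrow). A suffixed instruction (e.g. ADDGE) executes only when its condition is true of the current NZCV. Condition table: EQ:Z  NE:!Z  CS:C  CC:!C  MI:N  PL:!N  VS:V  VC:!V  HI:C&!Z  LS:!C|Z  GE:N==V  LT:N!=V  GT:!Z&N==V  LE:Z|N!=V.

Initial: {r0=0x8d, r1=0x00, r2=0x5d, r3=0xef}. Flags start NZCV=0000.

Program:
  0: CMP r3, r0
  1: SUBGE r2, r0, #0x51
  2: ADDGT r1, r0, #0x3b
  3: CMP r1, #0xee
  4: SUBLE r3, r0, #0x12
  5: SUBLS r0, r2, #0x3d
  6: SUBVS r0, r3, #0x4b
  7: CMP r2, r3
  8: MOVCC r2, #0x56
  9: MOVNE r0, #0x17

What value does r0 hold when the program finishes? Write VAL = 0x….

VAL = 0x17

0: ✓ CMP  NZCV=0010
1: ✓ SUBGE  r2←0x3c
2: ✓ ADDGT  r1←0xc8
3: ✓ CMP  NZCV=1000
4: ✓ SUBLE  r3←0x7b
5: ✓ SUBLS  r0←0xff
6: · SUBVS
7: ✓ CMP  NZCV=1000
8: ✓ MOVCC  r2←0x56
9: ✓ MOVNE  r0←0x17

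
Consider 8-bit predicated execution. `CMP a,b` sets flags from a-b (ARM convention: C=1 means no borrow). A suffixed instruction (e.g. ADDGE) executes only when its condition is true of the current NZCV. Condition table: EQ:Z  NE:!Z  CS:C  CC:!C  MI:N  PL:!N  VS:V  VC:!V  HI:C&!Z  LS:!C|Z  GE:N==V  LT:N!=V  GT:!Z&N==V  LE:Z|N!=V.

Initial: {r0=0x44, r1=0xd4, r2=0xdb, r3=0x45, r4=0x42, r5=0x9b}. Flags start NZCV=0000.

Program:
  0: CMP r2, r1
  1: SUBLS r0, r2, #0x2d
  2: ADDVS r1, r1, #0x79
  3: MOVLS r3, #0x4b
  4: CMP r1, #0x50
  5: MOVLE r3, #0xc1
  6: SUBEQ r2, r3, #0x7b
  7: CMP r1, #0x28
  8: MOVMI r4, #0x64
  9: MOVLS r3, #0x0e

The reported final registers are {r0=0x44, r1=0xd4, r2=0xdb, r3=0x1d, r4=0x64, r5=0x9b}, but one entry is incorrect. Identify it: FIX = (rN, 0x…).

FIX = (r3, 0xc1)

[0] flags=0010 → (cmp)
[1] flags=0010 LS?F → skip
[2] flags=0010 VS?F → skip
[3] flags=0010 LS?F → skip
[4] flags=1010 → (cmp)
[5] flags=1010 LE?T → r3=0xc1
[6] flags=1010 EQ?F → skip
[7] flags=1010 → (cmp)
[8] flags=1010 MI?T → r4=0x64
[9] flags=1010 LS?F → skip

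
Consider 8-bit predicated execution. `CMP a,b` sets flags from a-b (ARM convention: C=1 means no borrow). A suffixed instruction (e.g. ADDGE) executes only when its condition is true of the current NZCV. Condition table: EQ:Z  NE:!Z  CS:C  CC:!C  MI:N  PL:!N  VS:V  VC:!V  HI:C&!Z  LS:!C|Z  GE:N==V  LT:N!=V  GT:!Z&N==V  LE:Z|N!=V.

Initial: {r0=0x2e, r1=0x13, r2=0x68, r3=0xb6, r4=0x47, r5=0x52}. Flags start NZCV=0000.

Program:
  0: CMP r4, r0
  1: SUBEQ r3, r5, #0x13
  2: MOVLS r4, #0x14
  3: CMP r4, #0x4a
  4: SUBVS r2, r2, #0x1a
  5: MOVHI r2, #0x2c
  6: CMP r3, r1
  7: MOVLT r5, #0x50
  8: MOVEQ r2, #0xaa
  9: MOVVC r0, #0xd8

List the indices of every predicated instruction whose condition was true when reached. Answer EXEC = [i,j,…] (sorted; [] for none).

EXEC = [7,9]

0: ✓ CMP  NZCV=0010
1: · SUBEQ
2: · MOVLS
3: ✓ CMP  NZCV=1000
4: · SUBVS
5: · MOVHI
6: ✓ CMP  NZCV=1010
7: ✓ MOVLT  r5←0x50
8: · MOVEQ
9: ✓ MOVVC  r0←0xd8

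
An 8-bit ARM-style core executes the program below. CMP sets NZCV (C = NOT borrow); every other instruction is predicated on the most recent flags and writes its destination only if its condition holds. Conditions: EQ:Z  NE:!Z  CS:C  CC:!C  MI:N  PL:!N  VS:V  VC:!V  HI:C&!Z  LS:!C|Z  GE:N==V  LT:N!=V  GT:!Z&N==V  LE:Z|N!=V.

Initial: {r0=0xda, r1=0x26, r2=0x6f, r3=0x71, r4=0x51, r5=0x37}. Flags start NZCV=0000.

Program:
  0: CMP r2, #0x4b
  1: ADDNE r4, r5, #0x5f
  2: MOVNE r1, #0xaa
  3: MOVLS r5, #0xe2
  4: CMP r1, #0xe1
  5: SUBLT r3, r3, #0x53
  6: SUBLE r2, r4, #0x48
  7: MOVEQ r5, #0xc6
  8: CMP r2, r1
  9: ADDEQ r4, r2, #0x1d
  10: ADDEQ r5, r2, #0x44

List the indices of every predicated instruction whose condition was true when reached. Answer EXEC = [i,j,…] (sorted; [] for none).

[0] flags=0010 → (cmp)
[1] flags=0010 NE?T → r4=0x96
[2] flags=0010 NE?T → r1=0xaa
[3] flags=0010 LS?F → skip
[4] flags=1000 → (cmp)
[5] flags=1000 LT?T → r3=0x1e
[6] flags=1000 LE?T → r2=0x4e
[7] flags=1000 EQ?F → skip
[8] flags=1001 → (cmp)
[9] flags=1001 EQ?F → skip
[10] flags=1001 EQ?F → skip

EXEC = [1,2,5,6]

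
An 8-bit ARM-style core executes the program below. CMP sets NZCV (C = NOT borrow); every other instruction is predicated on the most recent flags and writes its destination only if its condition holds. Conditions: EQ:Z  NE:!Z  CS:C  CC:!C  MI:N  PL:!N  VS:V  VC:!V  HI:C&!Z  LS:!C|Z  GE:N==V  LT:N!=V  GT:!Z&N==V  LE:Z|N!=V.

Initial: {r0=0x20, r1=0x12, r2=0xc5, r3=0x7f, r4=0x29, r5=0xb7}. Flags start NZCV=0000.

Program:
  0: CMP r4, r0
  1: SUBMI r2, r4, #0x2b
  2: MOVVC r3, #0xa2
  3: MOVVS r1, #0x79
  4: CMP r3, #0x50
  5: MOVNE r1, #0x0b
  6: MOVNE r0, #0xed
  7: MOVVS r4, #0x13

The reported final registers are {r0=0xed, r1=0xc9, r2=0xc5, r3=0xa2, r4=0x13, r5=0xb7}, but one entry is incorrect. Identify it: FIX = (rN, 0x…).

0: ✓ CMP  NZCV=0010
1: · SUBMI
2: ✓ MOVVC  r3←0xa2
3: · MOVVS
4: ✓ CMP  NZCV=0011
5: ✓ MOVNE  r1←0x0b
6: ✓ MOVNE  r0←0xed
7: ✓ MOVVS  r4←0x13

FIX = (r1, 0x0b)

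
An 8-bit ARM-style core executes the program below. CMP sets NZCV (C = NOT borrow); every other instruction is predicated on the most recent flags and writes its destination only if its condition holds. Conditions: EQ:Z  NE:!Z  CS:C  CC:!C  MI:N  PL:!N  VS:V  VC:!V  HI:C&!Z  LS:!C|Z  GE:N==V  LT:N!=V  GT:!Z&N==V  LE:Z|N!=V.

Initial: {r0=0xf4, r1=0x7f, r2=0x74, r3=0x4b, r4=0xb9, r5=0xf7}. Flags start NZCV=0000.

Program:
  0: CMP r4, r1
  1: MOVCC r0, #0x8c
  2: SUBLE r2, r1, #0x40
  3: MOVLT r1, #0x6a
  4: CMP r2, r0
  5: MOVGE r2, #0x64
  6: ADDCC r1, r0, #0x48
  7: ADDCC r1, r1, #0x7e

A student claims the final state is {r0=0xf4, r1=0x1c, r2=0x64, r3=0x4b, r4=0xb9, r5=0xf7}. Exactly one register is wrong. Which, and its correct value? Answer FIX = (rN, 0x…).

0: ✓ CMP  NZCV=0011
1: · MOVCC
2: ✓ SUBLE  r2←0x3f
3: ✓ MOVLT  r1←0x6a
4: ✓ CMP  NZCV=0000
5: ✓ MOVGE  r2←0x64
6: ✓ ADDCC  r1←0x3c
7: ✓ ADDCC  r1←0xba

FIX = (r1, 0xba)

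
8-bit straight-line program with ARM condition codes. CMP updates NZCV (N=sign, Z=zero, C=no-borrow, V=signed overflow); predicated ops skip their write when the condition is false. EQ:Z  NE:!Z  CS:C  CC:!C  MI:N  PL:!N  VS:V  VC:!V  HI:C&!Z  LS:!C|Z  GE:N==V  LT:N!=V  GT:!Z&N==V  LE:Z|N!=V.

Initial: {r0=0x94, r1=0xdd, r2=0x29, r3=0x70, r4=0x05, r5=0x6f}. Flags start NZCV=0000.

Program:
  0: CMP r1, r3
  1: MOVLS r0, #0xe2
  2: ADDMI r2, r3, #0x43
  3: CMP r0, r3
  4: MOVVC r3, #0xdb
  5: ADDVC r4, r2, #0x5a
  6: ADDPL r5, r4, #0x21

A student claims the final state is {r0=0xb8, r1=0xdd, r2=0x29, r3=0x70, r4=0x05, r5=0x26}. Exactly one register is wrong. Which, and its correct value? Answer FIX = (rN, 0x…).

FIX = (r0, 0x94)

[0] flags=0011 → (cmp)
[1] flags=0011 LS?F → skip
[2] flags=0011 MI?F → skip
[3] flags=0011 → (cmp)
[4] flags=0011 VC?F → skip
[5] flags=0011 VC?F → skip
[6] flags=0011 PL?T → r5=0x26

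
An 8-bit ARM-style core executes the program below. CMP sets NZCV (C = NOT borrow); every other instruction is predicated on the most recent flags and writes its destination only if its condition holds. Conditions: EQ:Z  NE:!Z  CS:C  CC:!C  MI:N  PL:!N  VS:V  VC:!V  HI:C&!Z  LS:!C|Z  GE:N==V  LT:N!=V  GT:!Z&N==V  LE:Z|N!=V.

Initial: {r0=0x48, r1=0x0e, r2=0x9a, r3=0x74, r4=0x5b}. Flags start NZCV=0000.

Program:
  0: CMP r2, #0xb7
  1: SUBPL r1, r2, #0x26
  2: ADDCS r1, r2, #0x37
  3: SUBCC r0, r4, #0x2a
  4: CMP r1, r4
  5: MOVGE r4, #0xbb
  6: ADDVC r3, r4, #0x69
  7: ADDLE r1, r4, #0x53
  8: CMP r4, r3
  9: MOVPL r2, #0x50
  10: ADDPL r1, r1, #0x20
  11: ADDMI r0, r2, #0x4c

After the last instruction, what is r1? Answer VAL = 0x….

0: ✓ CMP  NZCV=1000
1: · SUBPL
2: · ADDCS
3: ✓ SUBCC  r0←0x31
4: ✓ CMP  NZCV=1000
5: · MOVGE
6: ✓ ADDVC  r3←0xc4
7: ✓ ADDLE  r1←0xae
8: ✓ CMP  NZCV=1001
9: · MOVPL
10: · ADDPL
11: ✓ ADDMI  r0←0xe6

VAL = 0xae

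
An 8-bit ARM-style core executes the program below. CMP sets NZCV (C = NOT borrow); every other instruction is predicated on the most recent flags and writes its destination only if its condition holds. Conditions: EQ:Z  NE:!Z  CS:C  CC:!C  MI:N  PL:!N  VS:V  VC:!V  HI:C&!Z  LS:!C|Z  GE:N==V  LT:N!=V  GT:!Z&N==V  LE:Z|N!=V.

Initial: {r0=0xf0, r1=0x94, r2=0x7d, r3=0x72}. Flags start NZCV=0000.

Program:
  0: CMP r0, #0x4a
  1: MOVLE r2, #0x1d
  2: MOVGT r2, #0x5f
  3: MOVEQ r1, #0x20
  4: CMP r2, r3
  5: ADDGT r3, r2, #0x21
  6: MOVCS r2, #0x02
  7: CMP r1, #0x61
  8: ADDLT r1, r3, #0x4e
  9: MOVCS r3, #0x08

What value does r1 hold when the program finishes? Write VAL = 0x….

VAL = 0xc0

0: ✓ CMP  NZCV=1010
1: ✓ MOVLE  r2←0x1d
2: · MOVGT
3: · MOVEQ
4: ✓ CMP  NZCV=1000
5: · ADDGT
6: · MOVCS
7: ✓ CMP  NZCV=0011
8: ✓ ADDLT  r1←0xc0
9: ✓ MOVCS  r3←0x08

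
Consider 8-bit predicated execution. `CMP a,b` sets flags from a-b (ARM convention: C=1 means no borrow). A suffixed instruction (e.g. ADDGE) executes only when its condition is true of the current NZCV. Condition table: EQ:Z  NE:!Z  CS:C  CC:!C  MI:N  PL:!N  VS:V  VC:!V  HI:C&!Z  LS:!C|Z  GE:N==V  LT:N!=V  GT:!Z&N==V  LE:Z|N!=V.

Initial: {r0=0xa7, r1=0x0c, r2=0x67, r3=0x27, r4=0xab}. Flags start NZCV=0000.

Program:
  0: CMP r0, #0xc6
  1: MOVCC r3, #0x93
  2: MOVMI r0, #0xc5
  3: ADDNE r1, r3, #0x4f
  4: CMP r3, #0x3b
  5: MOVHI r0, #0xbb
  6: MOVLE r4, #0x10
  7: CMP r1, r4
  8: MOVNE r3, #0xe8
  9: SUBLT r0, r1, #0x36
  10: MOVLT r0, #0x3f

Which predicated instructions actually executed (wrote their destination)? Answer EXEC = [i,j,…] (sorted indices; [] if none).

[0] flags=1000 → (cmp)
[1] flags=1000 CC?T → r3=0x93
[2] flags=1000 MI?T → r0=0xc5
[3] flags=1000 NE?T → r1=0xe2
[4] flags=0011 → (cmp)
[5] flags=0011 HI?T → r0=0xbb
[6] flags=0011 LE?T → r4=0x10
[7] flags=1010 → (cmp)
[8] flags=1010 NE?T → r3=0xe8
[9] flags=1010 LT?T → r0=0xac
[10] flags=1010 LT?T → r0=0x3f

EXEC = [1,2,3,5,6,8,9,10]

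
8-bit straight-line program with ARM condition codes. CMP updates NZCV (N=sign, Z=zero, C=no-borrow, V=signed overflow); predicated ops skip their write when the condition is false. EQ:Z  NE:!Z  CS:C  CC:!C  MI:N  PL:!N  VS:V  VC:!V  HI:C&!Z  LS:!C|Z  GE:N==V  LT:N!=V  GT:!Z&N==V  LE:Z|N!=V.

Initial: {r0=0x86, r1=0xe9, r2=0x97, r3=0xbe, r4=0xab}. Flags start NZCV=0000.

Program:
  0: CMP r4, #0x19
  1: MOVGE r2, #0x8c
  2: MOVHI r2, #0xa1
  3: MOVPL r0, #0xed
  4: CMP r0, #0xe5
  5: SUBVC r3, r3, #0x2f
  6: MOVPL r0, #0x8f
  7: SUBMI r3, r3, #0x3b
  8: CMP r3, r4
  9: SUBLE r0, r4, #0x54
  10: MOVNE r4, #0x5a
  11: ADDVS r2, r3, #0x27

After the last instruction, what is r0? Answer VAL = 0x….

[0] flags=1010 → (cmp)
[1] flags=1010 GE?F → skip
[2] flags=1010 HI?T → r2=0xa1
[3] flags=1010 PL?F → skip
[4] flags=1000 → (cmp)
[5] flags=1000 VC?T → r3=0x8f
[6] flags=1000 PL?F → skip
[7] flags=1000 MI?T → r3=0x54
[8] flags=1001 → (cmp)
[9] flags=1001 LE?F → skip
[10] flags=1001 NE?T → r4=0x5a
[11] flags=1001 VS?T → r2=0x7b

VAL = 0x86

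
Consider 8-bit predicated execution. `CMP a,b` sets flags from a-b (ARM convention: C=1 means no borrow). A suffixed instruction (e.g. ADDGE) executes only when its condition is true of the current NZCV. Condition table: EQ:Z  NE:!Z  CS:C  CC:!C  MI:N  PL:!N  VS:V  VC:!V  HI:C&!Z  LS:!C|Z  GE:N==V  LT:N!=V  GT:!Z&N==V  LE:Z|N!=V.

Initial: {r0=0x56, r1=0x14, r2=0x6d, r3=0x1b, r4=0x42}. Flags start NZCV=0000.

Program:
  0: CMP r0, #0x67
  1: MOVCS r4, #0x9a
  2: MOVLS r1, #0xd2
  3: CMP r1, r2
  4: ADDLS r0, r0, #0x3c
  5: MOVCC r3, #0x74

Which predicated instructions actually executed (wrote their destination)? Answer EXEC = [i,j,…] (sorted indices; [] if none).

EXEC = [2]

[0] flags=1000 → (cmp)
[1] flags=1000 CS?F → skip
[2] flags=1000 LS?T → r1=0xd2
[3] flags=0011 → (cmp)
[4] flags=0011 LS?F → skip
[5] flags=0011 CC?F → skip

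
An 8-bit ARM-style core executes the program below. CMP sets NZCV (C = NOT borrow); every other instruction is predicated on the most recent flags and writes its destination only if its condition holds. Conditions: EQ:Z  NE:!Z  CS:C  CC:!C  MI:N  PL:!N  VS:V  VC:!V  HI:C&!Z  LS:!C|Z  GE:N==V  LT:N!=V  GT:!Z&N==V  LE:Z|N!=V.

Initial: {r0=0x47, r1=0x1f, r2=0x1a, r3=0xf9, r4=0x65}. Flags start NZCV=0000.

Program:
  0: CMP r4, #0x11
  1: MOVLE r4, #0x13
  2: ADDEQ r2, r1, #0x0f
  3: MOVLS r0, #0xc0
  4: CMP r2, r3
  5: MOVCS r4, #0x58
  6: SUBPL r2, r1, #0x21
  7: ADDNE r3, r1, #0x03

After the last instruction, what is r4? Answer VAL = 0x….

VAL = 0x65

[0] flags=0010 → (cmp)
[1] flags=0010 LE?F → skip
[2] flags=0010 EQ?F → skip
[3] flags=0010 LS?F → skip
[4] flags=0000 → (cmp)
[5] flags=0000 CS?F → skip
[6] flags=0000 PL?T → r2=0xfe
[7] flags=0000 NE?T → r3=0x22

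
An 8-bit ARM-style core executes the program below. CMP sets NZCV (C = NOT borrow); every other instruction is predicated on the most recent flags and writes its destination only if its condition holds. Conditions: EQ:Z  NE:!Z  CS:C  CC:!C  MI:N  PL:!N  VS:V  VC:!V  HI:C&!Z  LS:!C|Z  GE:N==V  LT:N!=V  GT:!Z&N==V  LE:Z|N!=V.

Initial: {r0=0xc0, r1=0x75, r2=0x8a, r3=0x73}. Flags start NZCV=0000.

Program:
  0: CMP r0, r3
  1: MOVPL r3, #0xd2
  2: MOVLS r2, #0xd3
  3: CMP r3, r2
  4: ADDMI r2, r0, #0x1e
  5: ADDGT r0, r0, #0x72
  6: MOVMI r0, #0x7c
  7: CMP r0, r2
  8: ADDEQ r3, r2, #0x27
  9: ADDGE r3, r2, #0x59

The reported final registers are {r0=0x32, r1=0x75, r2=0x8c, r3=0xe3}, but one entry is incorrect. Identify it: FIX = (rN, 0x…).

[0] flags=0011 → (cmp)
[1] flags=0011 PL?T → r3=0xd2
[2] flags=0011 LS?F → skip
[3] flags=0010 → (cmp)
[4] flags=0010 MI?F → skip
[5] flags=0010 GT?T → r0=0x32
[6] flags=0010 MI?F → skip
[7] flags=1001 → (cmp)
[8] flags=1001 EQ?F → skip
[9] flags=1001 GE?T → r3=0xe3

FIX = (r2, 0x8a)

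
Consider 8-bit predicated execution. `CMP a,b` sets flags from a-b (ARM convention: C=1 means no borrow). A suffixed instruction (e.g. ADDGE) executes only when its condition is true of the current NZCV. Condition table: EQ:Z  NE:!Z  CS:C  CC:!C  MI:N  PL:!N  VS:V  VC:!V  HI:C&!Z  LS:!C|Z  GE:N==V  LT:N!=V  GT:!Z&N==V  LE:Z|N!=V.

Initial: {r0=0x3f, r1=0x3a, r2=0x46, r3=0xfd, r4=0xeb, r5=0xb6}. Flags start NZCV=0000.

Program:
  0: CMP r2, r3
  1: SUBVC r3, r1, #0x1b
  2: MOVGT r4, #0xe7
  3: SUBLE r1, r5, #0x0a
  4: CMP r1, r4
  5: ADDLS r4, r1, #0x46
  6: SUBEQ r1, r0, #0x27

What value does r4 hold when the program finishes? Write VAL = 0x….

VAL = 0x80

0: ✓ CMP  NZCV=0000
1: ✓ SUBVC  r3←0x1f
2: ✓ MOVGT  r4←0xe7
3: · SUBLE
4: ✓ CMP  NZCV=0000
5: ✓ ADDLS  r4←0x80
6: · SUBEQ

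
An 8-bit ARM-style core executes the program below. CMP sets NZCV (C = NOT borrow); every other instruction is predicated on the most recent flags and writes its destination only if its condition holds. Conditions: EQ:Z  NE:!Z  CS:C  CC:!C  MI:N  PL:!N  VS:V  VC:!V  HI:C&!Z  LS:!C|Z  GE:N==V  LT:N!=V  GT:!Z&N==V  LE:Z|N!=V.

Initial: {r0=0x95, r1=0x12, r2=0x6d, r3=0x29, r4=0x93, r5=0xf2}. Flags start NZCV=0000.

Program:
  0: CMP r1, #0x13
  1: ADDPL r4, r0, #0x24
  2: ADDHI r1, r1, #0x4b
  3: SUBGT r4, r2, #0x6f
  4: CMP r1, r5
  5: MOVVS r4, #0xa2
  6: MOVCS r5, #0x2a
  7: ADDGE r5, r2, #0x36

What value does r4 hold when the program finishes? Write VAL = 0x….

VAL = 0x93

[0] flags=1000 → (cmp)
[1] flags=1000 PL?F → skip
[2] flags=1000 HI?F → skip
[3] flags=1000 GT?F → skip
[4] flags=0000 → (cmp)
[5] flags=0000 VS?F → skip
[6] flags=0000 CS?F → skip
[7] flags=0000 GE?T → r5=0xa3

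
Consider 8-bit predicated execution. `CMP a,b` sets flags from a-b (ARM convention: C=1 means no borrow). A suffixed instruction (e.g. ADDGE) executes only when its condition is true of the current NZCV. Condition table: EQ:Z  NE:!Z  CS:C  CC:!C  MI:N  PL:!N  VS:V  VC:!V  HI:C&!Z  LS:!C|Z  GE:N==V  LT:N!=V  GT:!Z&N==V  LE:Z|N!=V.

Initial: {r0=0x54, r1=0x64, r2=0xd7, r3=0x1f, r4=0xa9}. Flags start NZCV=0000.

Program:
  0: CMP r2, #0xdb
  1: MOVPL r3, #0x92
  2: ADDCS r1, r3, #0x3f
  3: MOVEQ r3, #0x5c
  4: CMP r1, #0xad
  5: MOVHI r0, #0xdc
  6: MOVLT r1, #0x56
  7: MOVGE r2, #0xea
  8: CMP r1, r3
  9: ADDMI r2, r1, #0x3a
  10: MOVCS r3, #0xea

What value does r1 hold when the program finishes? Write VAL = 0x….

VAL = 0x64

0: ✓ CMP  NZCV=1000
1: · MOVPL
2: · ADDCS
3: · MOVEQ
4: ✓ CMP  NZCV=1001
5: · MOVHI
6: · MOVLT
7: ✓ MOVGE  r2←0xea
8: ✓ CMP  NZCV=0010
9: · ADDMI
10: ✓ MOVCS  r3←0xea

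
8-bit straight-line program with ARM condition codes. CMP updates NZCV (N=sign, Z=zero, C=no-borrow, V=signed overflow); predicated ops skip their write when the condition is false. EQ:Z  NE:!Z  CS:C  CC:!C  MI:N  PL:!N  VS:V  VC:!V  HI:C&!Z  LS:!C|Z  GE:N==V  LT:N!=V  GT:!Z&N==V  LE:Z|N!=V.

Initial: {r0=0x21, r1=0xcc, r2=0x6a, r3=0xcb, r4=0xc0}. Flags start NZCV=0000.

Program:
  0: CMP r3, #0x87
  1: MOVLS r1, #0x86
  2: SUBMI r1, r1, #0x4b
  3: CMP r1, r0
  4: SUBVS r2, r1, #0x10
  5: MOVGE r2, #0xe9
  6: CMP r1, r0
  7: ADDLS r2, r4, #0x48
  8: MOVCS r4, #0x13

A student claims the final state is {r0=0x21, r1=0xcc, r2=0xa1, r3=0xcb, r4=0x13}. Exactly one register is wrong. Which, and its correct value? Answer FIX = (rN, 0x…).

FIX = (r2, 0x6a)

0: ✓ CMP  NZCV=0010
1: · MOVLS
2: · SUBMI
3: ✓ CMP  NZCV=1010
4: · SUBVS
5: · MOVGE
6: ✓ CMP  NZCV=1010
7: · ADDLS
8: ✓ MOVCS  r4←0x13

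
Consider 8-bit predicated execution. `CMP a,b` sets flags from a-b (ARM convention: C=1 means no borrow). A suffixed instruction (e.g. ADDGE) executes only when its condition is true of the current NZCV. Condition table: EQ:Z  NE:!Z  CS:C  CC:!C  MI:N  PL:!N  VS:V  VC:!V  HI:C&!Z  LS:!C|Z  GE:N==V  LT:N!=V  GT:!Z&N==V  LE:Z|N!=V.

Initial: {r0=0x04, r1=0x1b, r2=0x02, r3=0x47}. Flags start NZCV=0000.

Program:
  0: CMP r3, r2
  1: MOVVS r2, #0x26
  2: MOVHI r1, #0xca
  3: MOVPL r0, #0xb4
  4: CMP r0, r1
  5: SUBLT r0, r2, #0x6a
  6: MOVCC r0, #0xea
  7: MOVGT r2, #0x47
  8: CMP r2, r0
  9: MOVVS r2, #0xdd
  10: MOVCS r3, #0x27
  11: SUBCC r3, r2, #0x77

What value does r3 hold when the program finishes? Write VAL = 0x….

[0] flags=0010 → (cmp)
[1] flags=0010 VS?F → skip
[2] flags=0010 HI?T → r1=0xca
[3] flags=0010 PL?T → r0=0xb4
[4] flags=1000 → (cmp)
[5] flags=1000 LT?T → r0=0x98
[6] flags=1000 CC?T → r0=0xea
[7] flags=1000 GT?F → skip
[8] flags=0000 → (cmp)
[9] flags=0000 VS?F → skip
[10] flags=0000 CS?F → skip
[11] flags=0000 CC?T → r3=0x8b

VAL = 0x8b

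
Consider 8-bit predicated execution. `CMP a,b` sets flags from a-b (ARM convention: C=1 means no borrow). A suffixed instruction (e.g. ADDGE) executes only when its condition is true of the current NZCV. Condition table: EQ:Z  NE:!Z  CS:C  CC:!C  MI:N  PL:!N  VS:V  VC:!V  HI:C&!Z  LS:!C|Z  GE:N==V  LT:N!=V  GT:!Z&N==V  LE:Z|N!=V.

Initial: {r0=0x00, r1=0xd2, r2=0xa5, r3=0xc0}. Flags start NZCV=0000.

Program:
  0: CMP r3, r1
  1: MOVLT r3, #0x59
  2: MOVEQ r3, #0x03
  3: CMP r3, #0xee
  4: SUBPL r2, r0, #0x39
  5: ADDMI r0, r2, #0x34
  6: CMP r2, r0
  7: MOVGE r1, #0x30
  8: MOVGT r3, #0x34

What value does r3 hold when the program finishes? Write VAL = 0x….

[0] flags=1000 → (cmp)
[1] flags=1000 LT?T → r3=0x59
[2] flags=1000 EQ?F → skip
[3] flags=0000 → (cmp)
[4] flags=0000 PL?T → r2=0xc7
[5] flags=0000 MI?F → skip
[6] flags=1010 → (cmp)
[7] flags=1010 GE?F → skip
[8] flags=1010 GT?F → skip

VAL = 0x59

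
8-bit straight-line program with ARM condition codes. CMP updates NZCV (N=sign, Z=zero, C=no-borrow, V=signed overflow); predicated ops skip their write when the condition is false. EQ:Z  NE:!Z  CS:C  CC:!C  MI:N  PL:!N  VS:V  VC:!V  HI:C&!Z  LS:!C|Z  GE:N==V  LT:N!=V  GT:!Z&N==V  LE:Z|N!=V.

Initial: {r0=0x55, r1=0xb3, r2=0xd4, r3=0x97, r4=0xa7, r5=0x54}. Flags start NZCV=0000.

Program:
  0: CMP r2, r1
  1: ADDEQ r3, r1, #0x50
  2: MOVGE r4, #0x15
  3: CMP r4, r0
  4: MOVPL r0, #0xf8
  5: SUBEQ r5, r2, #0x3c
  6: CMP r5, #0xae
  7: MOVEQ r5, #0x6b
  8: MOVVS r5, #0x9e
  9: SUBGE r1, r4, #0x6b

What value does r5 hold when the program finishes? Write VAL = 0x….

[0] flags=0010 → (cmp)
[1] flags=0010 EQ?F → skip
[2] flags=0010 GE?T → r4=0x15
[3] flags=1000 → (cmp)
[4] flags=1000 PL?F → skip
[5] flags=1000 EQ?F → skip
[6] flags=1001 → (cmp)
[7] flags=1001 EQ?F → skip
[8] flags=1001 VS?T → r5=0x9e
[9] flags=1001 GE?T → r1=0xaa

VAL = 0x9e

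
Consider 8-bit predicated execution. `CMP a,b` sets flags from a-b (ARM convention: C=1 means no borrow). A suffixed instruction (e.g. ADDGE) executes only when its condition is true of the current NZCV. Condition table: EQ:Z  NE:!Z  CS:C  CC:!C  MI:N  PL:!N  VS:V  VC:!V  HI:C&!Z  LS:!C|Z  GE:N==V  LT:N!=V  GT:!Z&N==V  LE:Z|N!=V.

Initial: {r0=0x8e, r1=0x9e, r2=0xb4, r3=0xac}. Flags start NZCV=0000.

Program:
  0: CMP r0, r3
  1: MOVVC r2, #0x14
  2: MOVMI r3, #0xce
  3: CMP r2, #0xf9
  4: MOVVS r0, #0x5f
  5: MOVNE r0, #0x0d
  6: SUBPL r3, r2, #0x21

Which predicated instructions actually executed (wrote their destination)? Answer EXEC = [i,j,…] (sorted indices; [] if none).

EXEC = [1,2,5,6]

0: ✓ CMP  NZCV=1000
1: ✓ MOVVC  r2←0x14
2: ✓ MOVMI  r3←0xce
3: ✓ CMP  NZCV=0000
4: · MOVVS
5: ✓ MOVNE  r0←0x0d
6: ✓ SUBPL  r3←0xf3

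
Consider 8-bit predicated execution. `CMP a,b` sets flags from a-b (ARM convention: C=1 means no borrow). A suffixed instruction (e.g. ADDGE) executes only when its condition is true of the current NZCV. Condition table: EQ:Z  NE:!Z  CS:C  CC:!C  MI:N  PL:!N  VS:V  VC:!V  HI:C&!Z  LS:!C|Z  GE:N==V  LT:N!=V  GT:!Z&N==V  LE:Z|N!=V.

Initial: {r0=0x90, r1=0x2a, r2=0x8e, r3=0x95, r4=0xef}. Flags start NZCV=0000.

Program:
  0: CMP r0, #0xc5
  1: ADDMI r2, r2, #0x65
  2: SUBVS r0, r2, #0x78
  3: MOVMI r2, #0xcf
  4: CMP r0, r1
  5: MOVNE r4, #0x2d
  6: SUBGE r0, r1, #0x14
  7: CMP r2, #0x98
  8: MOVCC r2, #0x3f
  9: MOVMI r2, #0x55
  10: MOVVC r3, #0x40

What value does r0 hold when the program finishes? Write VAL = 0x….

[0] flags=1000 → (cmp)
[1] flags=1000 MI?T → r2=0xf3
[2] flags=1000 VS?F → skip
[3] flags=1000 MI?T → r2=0xcf
[4] flags=0011 → (cmp)
[5] flags=0011 NE?T → r4=0x2d
[6] flags=0011 GE?F → skip
[7] flags=0010 → (cmp)
[8] flags=0010 CC?F → skip
[9] flags=0010 MI?F → skip
[10] flags=0010 VC?T → r3=0x40

VAL = 0x90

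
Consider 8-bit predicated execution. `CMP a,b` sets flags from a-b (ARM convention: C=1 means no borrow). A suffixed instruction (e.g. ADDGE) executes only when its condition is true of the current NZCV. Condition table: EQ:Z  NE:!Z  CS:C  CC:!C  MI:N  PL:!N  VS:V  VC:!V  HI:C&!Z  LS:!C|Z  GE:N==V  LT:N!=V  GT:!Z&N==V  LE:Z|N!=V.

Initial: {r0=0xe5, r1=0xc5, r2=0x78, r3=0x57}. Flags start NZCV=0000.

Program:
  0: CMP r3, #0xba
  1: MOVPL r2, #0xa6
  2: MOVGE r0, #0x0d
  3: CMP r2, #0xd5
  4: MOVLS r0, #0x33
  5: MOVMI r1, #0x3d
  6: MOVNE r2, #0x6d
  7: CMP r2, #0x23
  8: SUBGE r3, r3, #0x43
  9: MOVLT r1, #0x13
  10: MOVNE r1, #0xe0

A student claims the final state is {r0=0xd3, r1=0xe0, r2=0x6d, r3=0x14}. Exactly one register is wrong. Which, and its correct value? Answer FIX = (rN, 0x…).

0: ✓ CMP  NZCV=1001
1: · MOVPL
2: ✓ MOVGE  r0←0x0d
3: ✓ CMP  NZCV=1001
4: ✓ MOVLS  r0←0x33
5: ✓ MOVMI  r1←0x3d
6: ✓ MOVNE  r2←0x6d
7: ✓ CMP  NZCV=0010
8: ✓ SUBGE  r3←0x14
9: · MOVLT
10: ✓ MOVNE  r1←0xe0

FIX = (r0, 0x33)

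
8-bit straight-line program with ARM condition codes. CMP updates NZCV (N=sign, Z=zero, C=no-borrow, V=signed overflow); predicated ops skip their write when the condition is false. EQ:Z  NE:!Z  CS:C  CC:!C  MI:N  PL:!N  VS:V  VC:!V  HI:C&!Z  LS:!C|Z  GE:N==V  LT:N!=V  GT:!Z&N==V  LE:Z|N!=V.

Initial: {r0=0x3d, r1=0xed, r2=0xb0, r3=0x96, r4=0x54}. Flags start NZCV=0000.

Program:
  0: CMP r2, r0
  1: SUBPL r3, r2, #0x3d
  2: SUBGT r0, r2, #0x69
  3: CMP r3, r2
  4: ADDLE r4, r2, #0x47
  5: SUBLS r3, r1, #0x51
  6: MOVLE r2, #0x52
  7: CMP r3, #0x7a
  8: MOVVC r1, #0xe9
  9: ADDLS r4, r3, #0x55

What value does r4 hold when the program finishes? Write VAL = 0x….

VAL = 0x54

0: ✓ CMP  NZCV=0011
1: ✓ SUBPL  r3←0x73
2: · SUBGT
3: ✓ CMP  NZCV=1001
4: · ADDLE
5: ✓ SUBLS  r3←0x9c
6: · MOVLE
7: ✓ CMP  NZCV=0011
8: · MOVVC
9: · ADDLS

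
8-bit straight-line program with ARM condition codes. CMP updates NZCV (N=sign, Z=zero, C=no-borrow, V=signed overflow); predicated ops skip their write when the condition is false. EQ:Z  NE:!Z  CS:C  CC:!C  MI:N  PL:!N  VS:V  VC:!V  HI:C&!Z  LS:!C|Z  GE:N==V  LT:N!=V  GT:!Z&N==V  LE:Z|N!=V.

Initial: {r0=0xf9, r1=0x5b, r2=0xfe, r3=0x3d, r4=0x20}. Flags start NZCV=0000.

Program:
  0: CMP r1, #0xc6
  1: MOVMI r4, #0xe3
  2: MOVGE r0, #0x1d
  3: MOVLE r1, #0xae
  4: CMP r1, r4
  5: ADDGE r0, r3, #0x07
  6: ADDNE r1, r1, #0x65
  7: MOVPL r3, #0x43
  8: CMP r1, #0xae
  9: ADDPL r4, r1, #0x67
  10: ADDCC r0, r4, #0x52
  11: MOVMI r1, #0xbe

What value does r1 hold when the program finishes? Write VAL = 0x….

[0] flags=1001 → (cmp)
[1] flags=1001 MI?T → r4=0xe3
[2] flags=1001 GE?T → r0=0x1d
[3] flags=1001 LE?F → skip
[4] flags=0000 → (cmp)
[5] flags=0000 GE?T → r0=0x44
[6] flags=0000 NE?T → r1=0xc0
[7] flags=0000 PL?T → r3=0x43
[8] flags=0010 → (cmp)
[9] flags=0010 PL?T → r4=0x27
[10] flags=0010 CC?F → skip
[11] flags=0010 MI?F → skip

VAL = 0xc0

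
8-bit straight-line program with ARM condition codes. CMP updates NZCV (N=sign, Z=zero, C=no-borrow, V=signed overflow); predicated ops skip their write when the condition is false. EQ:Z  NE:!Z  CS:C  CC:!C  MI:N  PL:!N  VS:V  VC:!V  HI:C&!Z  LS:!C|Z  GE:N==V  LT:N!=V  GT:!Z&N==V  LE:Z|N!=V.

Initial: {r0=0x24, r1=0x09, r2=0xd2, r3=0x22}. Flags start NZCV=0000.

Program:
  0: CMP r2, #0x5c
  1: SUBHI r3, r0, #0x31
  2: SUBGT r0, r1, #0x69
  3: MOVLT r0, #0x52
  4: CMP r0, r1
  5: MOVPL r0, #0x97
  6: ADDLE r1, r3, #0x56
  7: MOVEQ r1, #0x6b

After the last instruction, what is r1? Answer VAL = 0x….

VAL = 0x09

[0] flags=0011 → (cmp)
[1] flags=0011 HI?T → r3=0xf3
[2] flags=0011 GT?F → skip
[3] flags=0011 LT?T → r0=0x52
[4] flags=0010 → (cmp)
[5] flags=0010 PL?T → r0=0x97
[6] flags=0010 LE?F → skip
[7] flags=0010 EQ?F → skip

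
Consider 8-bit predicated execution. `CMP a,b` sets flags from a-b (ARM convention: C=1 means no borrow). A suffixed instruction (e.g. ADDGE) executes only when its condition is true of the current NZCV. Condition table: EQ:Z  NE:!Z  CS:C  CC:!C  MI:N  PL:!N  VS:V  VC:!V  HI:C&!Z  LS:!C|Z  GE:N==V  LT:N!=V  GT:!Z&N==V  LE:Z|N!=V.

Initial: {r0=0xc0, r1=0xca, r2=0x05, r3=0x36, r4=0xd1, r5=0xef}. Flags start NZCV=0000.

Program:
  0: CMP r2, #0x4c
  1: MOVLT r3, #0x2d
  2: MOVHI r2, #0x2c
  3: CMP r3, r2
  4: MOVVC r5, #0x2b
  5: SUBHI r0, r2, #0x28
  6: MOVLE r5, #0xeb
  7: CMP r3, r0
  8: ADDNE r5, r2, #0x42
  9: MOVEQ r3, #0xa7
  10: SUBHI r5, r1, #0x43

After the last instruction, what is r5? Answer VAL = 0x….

VAL = 0x47

0: ✓ CMP  NZCV=1000
1: ✓ MOVLT  r3←0x2d
2: · MOVHI
3: ✓ CMP  NZCV=0010
4: ✓ MOVVC  r5←0x2b
5: ✓ SUBHI  r0←0xdd
6: · MOVLE
7: ✓ CMP  NZCV=0000
8: ✓ ADDNE  r5←0x47
9: · MOVEQ
10: · SUBHI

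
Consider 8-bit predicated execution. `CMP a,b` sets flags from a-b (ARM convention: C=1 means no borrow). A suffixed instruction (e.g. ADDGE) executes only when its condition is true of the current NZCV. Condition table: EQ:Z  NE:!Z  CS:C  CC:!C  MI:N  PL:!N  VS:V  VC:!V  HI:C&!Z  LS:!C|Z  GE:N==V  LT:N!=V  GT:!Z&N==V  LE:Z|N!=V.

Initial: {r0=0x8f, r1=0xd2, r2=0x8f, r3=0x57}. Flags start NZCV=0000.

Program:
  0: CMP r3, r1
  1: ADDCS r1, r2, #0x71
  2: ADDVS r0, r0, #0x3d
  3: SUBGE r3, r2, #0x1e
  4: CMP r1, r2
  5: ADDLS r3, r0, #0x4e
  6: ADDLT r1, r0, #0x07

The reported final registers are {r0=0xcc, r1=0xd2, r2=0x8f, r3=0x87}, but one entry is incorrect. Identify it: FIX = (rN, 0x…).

FIX = (r3, 0x71)

0: ✓ CMP  NZCV=1001
1: · ADDCS
2: ✓ ADDVS  r0←0xcc
3: ✓ SUBGE  r3←0x71
4: ✓ CMP  NZCV=0010
5: · ADDLS
6: · ADDLT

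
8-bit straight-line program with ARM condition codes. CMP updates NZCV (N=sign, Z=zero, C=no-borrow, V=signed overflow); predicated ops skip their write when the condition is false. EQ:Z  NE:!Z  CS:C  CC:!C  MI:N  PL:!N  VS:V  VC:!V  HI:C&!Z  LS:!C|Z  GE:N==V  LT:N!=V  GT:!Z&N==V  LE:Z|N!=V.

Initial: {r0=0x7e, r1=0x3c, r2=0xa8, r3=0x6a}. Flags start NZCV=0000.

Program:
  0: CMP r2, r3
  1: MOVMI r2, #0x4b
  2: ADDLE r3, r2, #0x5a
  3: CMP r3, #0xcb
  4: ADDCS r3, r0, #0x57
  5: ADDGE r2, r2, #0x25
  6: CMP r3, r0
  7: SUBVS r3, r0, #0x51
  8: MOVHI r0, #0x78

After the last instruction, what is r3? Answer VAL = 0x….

VAL = 0x02

0: ✓ CMP  NZCV=0011
1: · MOVMI
2: ✓ ADDLE  r3←0x02
3: ✓ CMP  NZCV=0000
4: · ADDCS
5: ✓ ADDGE  r2←0xcd
6: ✓ CMP  NZCV=1000
7: · SUBVS
8: · MOVHI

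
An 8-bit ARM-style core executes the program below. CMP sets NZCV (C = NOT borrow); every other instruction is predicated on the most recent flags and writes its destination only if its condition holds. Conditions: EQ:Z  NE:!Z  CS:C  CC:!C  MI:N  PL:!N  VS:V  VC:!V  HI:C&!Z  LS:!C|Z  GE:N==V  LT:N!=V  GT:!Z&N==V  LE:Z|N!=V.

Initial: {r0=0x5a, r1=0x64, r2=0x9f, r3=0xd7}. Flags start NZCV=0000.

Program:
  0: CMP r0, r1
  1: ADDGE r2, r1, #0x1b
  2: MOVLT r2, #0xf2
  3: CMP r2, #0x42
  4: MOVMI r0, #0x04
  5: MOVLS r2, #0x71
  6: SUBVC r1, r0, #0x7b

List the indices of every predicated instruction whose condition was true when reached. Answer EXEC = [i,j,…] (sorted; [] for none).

EXEC = [2,4,6]

0: ✓ CMP  NZCV=1000
1: · ADDGE
2: ✓ MOVLT  r2←0xf2
3: ✓ CMP  NZCV=1010
4: ✓ MOVMI  r0←0x04
5: · MOVLS
6: ✓ SUBVC  r1←0x89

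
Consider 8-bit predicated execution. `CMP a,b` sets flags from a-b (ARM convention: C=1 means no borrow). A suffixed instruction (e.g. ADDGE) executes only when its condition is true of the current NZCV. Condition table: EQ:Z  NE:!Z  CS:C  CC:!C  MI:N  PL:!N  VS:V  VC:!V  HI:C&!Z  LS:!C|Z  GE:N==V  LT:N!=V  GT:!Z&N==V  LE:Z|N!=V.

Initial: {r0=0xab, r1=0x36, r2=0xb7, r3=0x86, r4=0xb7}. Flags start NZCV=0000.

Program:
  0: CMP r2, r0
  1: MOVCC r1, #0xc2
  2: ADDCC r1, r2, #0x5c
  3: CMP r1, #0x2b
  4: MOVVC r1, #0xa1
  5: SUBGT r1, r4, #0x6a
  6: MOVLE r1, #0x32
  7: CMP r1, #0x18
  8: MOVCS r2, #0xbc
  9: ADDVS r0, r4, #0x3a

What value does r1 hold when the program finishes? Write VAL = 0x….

VAL = 0x4d

0: ✓ CMP  NZCV=0010
1: · MOVCC
2: · ADDCC
3: ✓ CMP  NZCV=0010
4: ✓ MOVVC  r1←0xa1
5: ✓ SUBGT  r1←0x4d
6: · MOVLE
7: ✓ CMP  NZCV=0010
8: ✓ MOVCS  r2←0xbc
9: · ADDVS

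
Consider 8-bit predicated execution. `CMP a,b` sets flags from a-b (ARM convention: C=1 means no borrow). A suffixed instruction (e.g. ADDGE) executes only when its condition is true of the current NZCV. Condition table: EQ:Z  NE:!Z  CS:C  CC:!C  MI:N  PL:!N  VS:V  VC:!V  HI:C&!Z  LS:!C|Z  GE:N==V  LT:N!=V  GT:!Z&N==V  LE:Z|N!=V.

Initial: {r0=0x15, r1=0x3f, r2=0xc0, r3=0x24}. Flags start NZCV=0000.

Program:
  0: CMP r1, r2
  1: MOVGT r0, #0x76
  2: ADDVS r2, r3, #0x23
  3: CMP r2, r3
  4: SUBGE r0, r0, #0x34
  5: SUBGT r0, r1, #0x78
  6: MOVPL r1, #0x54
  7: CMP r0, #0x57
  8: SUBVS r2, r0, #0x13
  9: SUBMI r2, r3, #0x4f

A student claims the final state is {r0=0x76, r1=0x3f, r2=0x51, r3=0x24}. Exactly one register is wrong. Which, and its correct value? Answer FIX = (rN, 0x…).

FIX = (r2, 0xc0)

[0] flags=0000 → (cmp)
[1] flags=0000 GT?T → r0=0x76
[2] flags=0000 VS?F → skip
[3] flags=1010 → (cmp)
[4] flags=1010 GE?F → skip
[5] flags=1010 GT?F → skip
[6] flags=1010 PL?F → skip
[7] flags=0010 → (cmp)
[8] flags=0010 VS?F → skip
[9] flags=0010 MI?F → skip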